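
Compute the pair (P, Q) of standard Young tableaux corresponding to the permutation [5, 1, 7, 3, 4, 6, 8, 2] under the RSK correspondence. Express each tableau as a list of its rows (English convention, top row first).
Insert each entry of the permutation into P by Schensted row insertion, recording in Q the position of each new cell.

Insert 5: appended to row 1. P = [[5]].
Insert 1: 1 bumps 5 from row 1; 5 starts row 2. P = [[1], [5]].
Insert 7: appended to row 1. P = [[1, 7], [5]].
Insert 3: 3 bumps 7 from row 1; 7 appends to row 2. P = [[1, 3], [5, 7]].
Insert 4: appended to row 1. P = [[1, 3, 4], [5, 7]].
Insert 6: appended to row 1. P = [[1, 3, 4, 6], [5, 7]].
Insert 8: appended to row 1. P = [[1, 3, 4, 6, 8], [5, 7]].
Insert 2: 2 bumps 3 from row 1; 3 bumps 5 from row 2; 5 starts row 3. P = [[1, 2, 4, 6, 8], [3, 7], [5]].

So P = [[1, 2, 4, 6, 8], [3, 7], [5]], Q = [[1, 3, 5, 6, 7], [2, 4], [8]].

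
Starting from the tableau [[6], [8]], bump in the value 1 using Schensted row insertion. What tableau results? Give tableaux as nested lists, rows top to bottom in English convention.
In row 1, 1 replaces 6 (the leftmost entry greater than 1); 6 is bumped to row 2. In row 2, 6 replaces 8 (the leftmost entry greater than 6); 8 is bumped to row 3. 8 starts a new row 3. The new tableau is [[1], [6], [8]].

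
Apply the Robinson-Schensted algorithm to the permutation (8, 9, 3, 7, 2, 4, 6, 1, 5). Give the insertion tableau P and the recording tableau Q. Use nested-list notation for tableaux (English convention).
Insert each entry of the permutation into P by Schensted row insertion, recording in Q the position of each new cell.

Insert 8: appended to row 1. P = [[8]].
Insert 9: appended to row 1. P = [[8, 9]].
Insert 3: 3 bumps 8 from row 1; 8 starts row 2. P = [[3, 9], [8]].
Insert 7: 7 bumps 9 from row 1; 9 appends to row 2. P = [[3, 7], [8, 9]].
Insert 2: 2 bumps 3 from row 1; 3 bumps 8 from row 2; 8 starts row 3. P = [[2, 7], [3, 9], [8]].
Insert 4: 4 bumps 7 from row 1; 7 bumps 9 from row 2; 9 appends to row 3. P = [[2, 4], [3, 7], [8, 9]].
Insert 6: appended to row 1. P = [[2, 4, 6], [3, 7], [8, 9]].
Insert 1: 1 bumps 2 from row 1; 2 bumps 3 from row 2; 3 bumps 8 from row 3; 8 starts row 4. P = [[1, 4, 6], [2, 7], [3, 9], [8]].
Insert 5: 5 bumps 6 from row 1; 6 bumps 7 from row 2; 7 bumps 9 from row 3; 9 appends to row 4. P = [[1, 4, 5], [2, 6], [3, 7], [8, 9]].

So P = [[1, 4, 5], [2, 6], [3, 7], [8, 9]], Q = [[1, 2, 7], [3, 4], [5, 6], [8, 9]].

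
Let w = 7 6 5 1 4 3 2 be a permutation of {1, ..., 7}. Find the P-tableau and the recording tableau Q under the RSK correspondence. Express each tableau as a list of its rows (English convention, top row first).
P = [[1, 2], [3], [4], [5], [6], [7]], Q = [[1, 5], [2], [3], [4], [6], [7]]

Insert each entry of the permutation into P by Schensted row insertion, recording in Q the position of each new cell.

Insert 7: appended to row 1. P = [[7]].
Insert 6: 6 bumps 7 from row 1; 7 starts row 2. P = [[6], [7]].
Insert 5: 5 bumps 6 from row 1; 6 bumps 7 from row 2; 7 starts row 3. P = [[5], [6], [7]].
Insert 1: 1 bumps 5 from row 1; 5 bumps 6 from row 2; 6 bumps 7 from row 3; 7 starts row 4. P = [[1], [5], [6], [7]].
Insert 4: appended to row 1. P = [[1, 4], [5], [6], [7]].
Insert 3: 3 bumps 4 from row 1; 4 bumps 5 from row 2; 5 bumps 6 from row 3; 6 bumps 7 from row 4; 7 starts row 5. P = [[1, 3], [4], [5], [6], [7]].
Insert 2: 2 bumps 3 from row 1; 3 bumps 4 from row 2; 4 bumps 5 from row 3; 5 bumps 6 from row 4; 6 bumps 7 from row 5; 7 starts row 6. P = [[1, 2], [3], [4], [5], [6], [7]].

So P = [[1, 2], [3], [4], [5], [6], [7]], Q = [[1, 5], [2], [3], [4], [6], [7]].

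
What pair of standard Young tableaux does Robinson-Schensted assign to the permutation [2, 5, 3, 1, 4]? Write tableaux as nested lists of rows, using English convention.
Insert each entry of the permutation into P by Schensted row insertion, recording in Q the position of each new cell.

Insert 2: appended to row 1. P = [[2]].
Insert 5: appended to row 1. P = [[2, 5]].
Insert 3: 3 bumps 5 from row 1; 5 starts row 2. P = [[2, 3], [5]].
Insert 1: 1 bumps 2 from row 1; 2 bumps 5 from row 2; 5 starts row 3. P = [[1, 3], [2], [5]].
Insert 4: appended to row 1. P = [[1, 3, 4], [2], [5]].

So P = [[1, 3, 4], [2], [5]], Q = [[1, 2, 5], [3], [4]].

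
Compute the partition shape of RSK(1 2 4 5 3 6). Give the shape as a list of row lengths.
RSK row insertion gives P = [[1, 2, 3, 5, 6], [4]], which has shape [5, 1].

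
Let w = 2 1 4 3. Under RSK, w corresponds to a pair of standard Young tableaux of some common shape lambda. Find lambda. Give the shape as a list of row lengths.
Row-insert each entry into an empty tableau.

After inserting 2: P = [[2]].
After inserting 1: P = [[1], [2]].
After inserting 4: P = [[1, 4], [2]].
After inserting 3: P = [[1, 3], [2, 4]].

The final insertion tableau P = [[1, 3], [2, 4]] has shape [2, 2].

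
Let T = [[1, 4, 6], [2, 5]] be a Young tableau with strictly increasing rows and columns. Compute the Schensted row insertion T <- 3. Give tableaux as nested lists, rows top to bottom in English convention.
In row 1, 3 replaces 4 (the leftmost entry greater than 3); 4 is bumped to row 2. In row 2, 4 replaces 5 (the leftmost entry greater than 4); 5 is bumped to row 3. 5 starts a new row 3. The new tableau is [[1, 3, 6], [2, 4], [5]].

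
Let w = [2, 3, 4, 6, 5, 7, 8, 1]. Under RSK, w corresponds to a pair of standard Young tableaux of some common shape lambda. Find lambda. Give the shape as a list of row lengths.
RSK row insertion gives P = [[1, 3, 4, 5, 7, 8], [2], [6]], which has shape [6, 1, 1].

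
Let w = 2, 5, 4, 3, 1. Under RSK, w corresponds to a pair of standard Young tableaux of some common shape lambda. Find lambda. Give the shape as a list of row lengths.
[2, 1, 1, 1]

Row-insert each entry into an empty tableau.

After inserting 2: P = [[2]].
After inserting 5: P = [[2, 5]].
After inserting 4: P = [[2, 4], [5]].
After inserting 3: P = [[2, 3], [4], [5]].
After inserting 1: P = [[1, 3], [2], [4], [5]].

The final insertion tableau P = [[1, 3], [2], [4], [5]] has shape [2, 1, 1, 1].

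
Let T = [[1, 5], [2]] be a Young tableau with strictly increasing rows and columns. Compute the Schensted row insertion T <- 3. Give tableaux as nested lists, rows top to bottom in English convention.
[[1, 3], [2, 5]]

In row 1, 3 replaces 5 (the leftmost entry greater than 3); 5 is bumped to row 2. 5 is appended to row 2. The new tableau is [[1, 3], [2, 5]].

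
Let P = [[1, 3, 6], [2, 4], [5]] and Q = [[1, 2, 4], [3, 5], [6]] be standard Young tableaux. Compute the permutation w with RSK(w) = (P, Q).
Reverse the RSK construction: for i from n down to 1, find the cell of Q containing i, remove the entry at that cell from P, and reverse-bump it up through P; the value ejected from row 1 is w(i).

Step i=6: Q has 6 at row 3, column 1; remove 5 from row 3 of P and reverse-bump: 5 enters row 2 and ejects 4; 4 enters row 1 and ejects 3. So w(6) = 3. P is now [[1, 4, 6], [2, 5]].
Step i=5: Q has 5 at row 2, column 2; remove 5 from row 2 of P and reverse-bump: 5 enters row 1 and ejects 4. So w(5) = 4. P is now [[1, 5, 6], [2]].
Step i=4: Q has 4 at row 1, column 3; remove that cell from P, ejecting 6. So w(4) = 6. P is now [[1, 5], [2]].
Step i=3: Q has 3 at row 2, column 1; remove 2 from row 2 of P and reverse-bump: 2 enters row 1 and ejects 1. So w(3) = 1. P is now [[2, 5]].
Step i=2: Q has 2 at row 1, column 2; remove that cell from P, ejecting 5. So w(2) = 5. P is now [[2]].
Step i=1: Q has 1 at row 1, column 1; remove that cell from P, ejecting 2. So w(1) = 2. P is now [].

So w = 2 5 1 6 4 3.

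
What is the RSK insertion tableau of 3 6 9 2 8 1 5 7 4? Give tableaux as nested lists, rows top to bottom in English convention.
P = [[1, 4, 7], [2, 5, 8], [3, 6], [9]]

Insert 3: appended to row 1. P = [[3]].
Insert 6: appended to row 1. P = [[3, 6]].
Insert 9: appended to row 1. P = [[3, 6, 9]].
Insert 2: 2 bumps 3 from row 1; 3 starts row 2. P = [[2, 6, 9], [3]].
Insert 8: 8 bumps 9 from row 1; 9 appends to row 2. P = [[2, 6, 8], [3, 9]].
Insert 1: 1 bumps 2 from row 1; 2 bumps 3 from row 2; 3 starts row 3. P = [[1, 6, 8], [2, 9], [3]].
Insert 5: 5 bumps 6 from row 1; 6 bumps 9 from row 2; 9 appends to row 3. P = [[1, 5, 8], [2, 6], [3, 9]].
Insert 7: 7 bumps 8 from row 1; 8 appends to row 2. P = [[1, 5, 7], [2, 6, 8], [3, 9]].
Insert 4: 4 bumps 5 from row 1; 5 bumps 6 from row 2; 6 bumps 9 from row 3; 9 starts row 4. P = [[1, 4, 7], [2, 5, 8], [3, 6], [9]].

So P = [[1, 4, 7], [2, 5, 8], [3, 6], [9]].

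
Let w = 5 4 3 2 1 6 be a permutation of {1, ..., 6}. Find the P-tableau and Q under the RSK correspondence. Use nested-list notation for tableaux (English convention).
P = [[1, 6], [2], [3], [4], [5]], Q = [[1, 6], [2], [3], [4], [5]]

Insert each entry of the permutation into P by Schensted row insertion, recording in Q the position of each new cell.

Insert 5: appended to row 1. P = [[5]].
Insert 4: 4 bumps 5 from row 1; 5 starts row 2. P = [[4], [5]].
Insert 3: 3 bumps 4 from row 1; 4 bumps 5 from row 2; 5 starts row 3. P = [[3], [4], [5]].
Insert 2: 2 bumps 3 from row 1; 3 bumps 4 from row 2; 4 bumps 5 from row 3; 5 starts row 4. P = [[2], [3], [4], [5]].
Insert 1: 1 bumps 2 from row 1; 2 bumps 3 from row 2; 3 bumps 4 from row 3; 4 bumps 5 from row 4; 5 starts row 5. P = [[1], [2], [3], [4], [5]].
Insert 6: appended to row 1. P = [[1, 6], [2], [3], [4], [5]].

So P = [[1, 6], [2], [3], [4], [5]], Q = [[1, 6], [2], [3], [4], [5]].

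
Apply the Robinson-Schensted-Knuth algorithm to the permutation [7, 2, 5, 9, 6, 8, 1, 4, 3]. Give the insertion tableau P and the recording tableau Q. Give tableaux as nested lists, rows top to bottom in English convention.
Insert each entry of the permutation into P by Schensted row insertion, recording in Q the position of each new cell.

Insert 7: appended to row 1. P = [[7]].
Insert 2: 2 bumps 7 from row 1; 7 starts row 2. P = [[2], [7]].
Insert 5: appended to row 1. P = [[2, 5], [7]].
Insert 9: appended to row 1. P = [[2, 5, 9], [7]].
Insert 6: 6 bumps 9 from row 1; 9 appends to row 2. P = [[2, 5, 6], [7, 9]].
Insert 8: appended to row 1. P = [[2, 5, 6, 8], [7, 9]].
Insert 1: 1 bumps 2 from row 1; 2 bumps 7 from row 2; 7 starts row 3. P = [[1, 5, 6, 8], [2, 9], [7]].
Insert 4: 4 bumps 5 from row 1; 5 bumps 9 from row 2; 9 appends to row 3. P = [[1, 4, 6, 8], [2, 5], [7, 9]].
Insert 3: 3 bumps 4 from row 1; 4 bumps 5 from row 2; 5 bumps 7 from row 3; 7 starts row 4. P = [[1, 3, 6, 8], [2, 4], [5, 9], [7]].

So P = [[1, 3, 6, 8], [2, 4], [5, 9], [7]], Q = [[1, 3, 4, 6], [2, 5], [7, 8], [9]].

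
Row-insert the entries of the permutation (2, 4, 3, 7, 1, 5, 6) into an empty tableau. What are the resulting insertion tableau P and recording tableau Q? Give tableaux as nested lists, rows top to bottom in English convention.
P = [[1, 3, 5, 6], [2, 7], [4]], Q = [[1, 2, 4, 7], [3, 6], [5]]

Insert each entry of the permutation into P by Schensted row insertion, recording in Q the position of each new cell.

Insert 2: appended to row 1. P = [[2]].
Insert 4: appended to row 1. P = [[2, 4]].
Insert 3: 3 bumps 4 from row 1; 4 starts row 2. P = [[2, 3], [4]].
Insert 7: appended to row 1. P = [[2, 3, 7], [4]].
Insert 1: 1 bumps 2 from row 1; 2 bumps 4 from row 2; 4 starts row 3. P = [[1, 3, 7], [2], [4]].
Insert 5: 5 bumps 7 from row 1; 7 appends to row 2. P = [[1, 3, 5], [2, 7], [4]].
Insert 6: appended to row 1. P = [[1, 3, 5, 6], [2, 7], [4]].

So P = [[1, 3, 5, 6], [2, 7], [4]], Q = [[1, 2, 4, 7], [3, 6], [5]].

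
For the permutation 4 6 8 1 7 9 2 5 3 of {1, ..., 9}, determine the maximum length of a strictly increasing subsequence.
4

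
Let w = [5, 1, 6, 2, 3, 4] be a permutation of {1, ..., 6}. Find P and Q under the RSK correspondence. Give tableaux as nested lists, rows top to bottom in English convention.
P = [[1, 2, 3, 4], [5, 6]], Q = [[1, 3, 5, 6], [2, 4]]

Insert each entry of the permutation into P by Schensted row insertion, recording in Q the position of each new cell.

Insert 5: appended to row 1. P = [[5]].
Insert 1: 1 bumps 5 from row 1; 5 starts row 2. P = [[1], [5]].
Insert 6: appended to row 1. P = [[1, 6], [5]].
Insert 2: 2 bumps 6 from row 1; 6 appends to row 2. P = [[1, 2], [5, 6]].
Insert 3: appended to row 1. P = [[1, 2, 3], [5, 6]].
Insert 4: appended to row 1. P = [[1, 2, 3, 4], [5, 6]].

So P = [[1, 2, 3, 4], [5, 6]], Q = [[1, 3, 5, 6], [2, 4]].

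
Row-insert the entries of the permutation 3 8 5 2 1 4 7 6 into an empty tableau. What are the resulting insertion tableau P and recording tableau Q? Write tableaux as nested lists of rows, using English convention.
Insert each entry of the permutation into P by Schensted row insertion, recording in Q the position of each new cell.

Insert 3: appended to row 1. P = [[3]].
Insert 8: appended to row 1. P = [[3, 8]].
Insert 5: 5 bumps 8 from row 1; 8 starts row 2. P = [[3, 5], [8]].
Insert 2: 2 bumps 3 from row 1; 3 bumps 8 from row 2; 8 starts row 3. P = [[2, 5], [3], [8]].
Insert 1: 1 bumps 2 from row 1; 2 bumps 3 from row 2; 3 bumps 8 from row 3; 8 starts row 4. P = [[1, 5], [2], [3], [8]].
Insert 4: 4 bumps 5 from row 1; 5 appends to row 2. P = [[1, 4], [2, 5], [3], [8]].
Insert 7: appended to row 1. P = [[1, 4, 7], [2, 5], [3], [8]].
Insert 6: 6 bumps 7 from row 1; 7 appends to row 2. P = [[1, 4, 6], [2, 5, 7], [3], [8]].

So P = [[1, 4, 6], [2, 5, 7], [3], [8]], Q = [[1, 2, 7], [3, 6, 8], [4], [5]].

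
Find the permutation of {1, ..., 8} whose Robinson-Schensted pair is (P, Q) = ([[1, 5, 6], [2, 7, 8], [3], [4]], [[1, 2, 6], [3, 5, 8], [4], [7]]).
4 7 3 2 5 8 1 6

Reverse the RSK construction: for i from n down to 1, find the cell of Q containing i, remove the entry at that cell from P, and reverse-bump it up through P; the value ejected from row 1 is w(i).

Step i=8: Q has 8 at row 2, column 3; remove 8 from row 2 of P and reverse-bump: 8 enters row 1 and ejects 6. So w(8) = 6. P is now [[1, 5, 8], [2, 7], [3], [4]].
Step i=7: Q has 7 at row 4, column 1; remove 4 from row 4 of P and reverse-bump: 4 enters row 3 and ejects 3; 3 enters row 2 and ejects 2; 2 enters row 1 and ejects 1. So w(7) = 1. P is now [[2, 5, 8], [3, 7], [4]].
Step i=6: Q has 6 at row 1, column 3; remove that cell from P, ejecting 8. So w(6) = 8. P is now [[2, 5], [3, 7], [4]].
Step i=5: Q has 5 at row 2, column 2; remove 7 from row 2 of P and reverse-bump: 7 enters row 1 and ejects 5. So w(5) = 5. P is now [[2, 7], [3], [4]].
Step i=4: Q has 4 at row 3, column 1; remove 4 from row 3 of P and reverse-bump: 4 enters row 2 and ejects 3; 3 enters row 1 and ejects 2. So w(4) = 2. P is now [[3, 7], [4]].
Step i=3: Q has 3 at row 2, column 1; remove 4 from row 2 of P and reverse-bump: 4 enters row 1 and ejects 3. So w(3) = 3. P is now [[4, 7]].
Step i=2: Q has 2 at row 1, column 2; remove that cell from P, ejecting 7. So w(2) = 7. P is now [[4]].
Step i=1: Q has 1 at row 1, column 1; remove that cell from P, ejecting 4. So w(1) = 4. P is now [].

So w = 4 7 3 2 5 8 1 6.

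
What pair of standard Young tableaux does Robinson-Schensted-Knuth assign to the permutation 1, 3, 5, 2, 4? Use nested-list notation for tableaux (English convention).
Insert each entry of the permutation into P by Schensted row insertion, recording in Q the position of each new cell.

Insert 1: appended to row 1. P = [[1]], Q = [[1]].
Insert 3: appended to row 1. P = [[1, 3]], Q = [[1, 2]].
Insert 5: appended to row 1. P = [[1, 3, 5]], Q = [[1, 2, 3]].
Insert 2: 2 bumps 3 from row 1; 3 starts row 2. P = [[1, 2, 5], [3]], Q = [[1, 2, 3], [4]].
Insert 4: 4 bumps 5 from row 1; 5 appends to row 2. P = [[1, 2, 4], [3, 5]], Q = [[1, 2, 3], [4, 5]].

So P = [[1, 2, 4], [3, 5]], Q = [[1, 2, 3], [4, 5]].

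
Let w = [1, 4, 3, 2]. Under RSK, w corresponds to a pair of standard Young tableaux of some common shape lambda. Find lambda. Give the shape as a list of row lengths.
Row-insert each entry into an empty tableau.

After inserting 1: P = [[1]].
After inserting 4: P = [[1, 4]].
After inserting 3: P = [[1, 3], [4]].
After inserting 2: P = [[1, 2], [3], [4]].

The final insertion tableau P = [[1, 2], [3], [4]] has shape [2, 1, 1].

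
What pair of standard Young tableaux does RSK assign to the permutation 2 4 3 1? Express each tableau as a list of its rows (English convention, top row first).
Insert each entry of the permutation into P by Schensted row insertion, recording in Q the position of each new cell.

After inserting 2: P = [[2]].
After inserting 4: P = [[2, 4]].
After inserting 3: P = [[2, 3], [4]].
After inserting 1: P = [[1, 3], [2], [4]].

So P = [[1, 3], [2], [4]], Q = [[1, 2], [3], [4]].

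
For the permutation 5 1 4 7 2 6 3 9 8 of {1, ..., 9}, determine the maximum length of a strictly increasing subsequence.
4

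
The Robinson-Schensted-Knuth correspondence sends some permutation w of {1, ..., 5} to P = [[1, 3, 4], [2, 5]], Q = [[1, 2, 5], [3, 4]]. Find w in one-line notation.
2 5 1 3 4

Reverse the RSK construction: for i from n down to 1, find the cell of Q containing i, remove the entry at that cell from P, and reverse-bump it up through P; the value ejected from row 1 is w(i).

Step i=5: Q has 5 at row 1, column 3; remove that cell from P, ejecting 4. So w(5) = 4. P is now [[1, 3], [2, 5]].
Step i=4: Q has 4 at row 2, column 2; remove 5 from row 2 of P and reverse-bump: 5 enters row 1 and ejects 3. So w(4) = 3. P is now [[1, 5], [2]].
Step i=3: Q has 3 at row 2, column 1; remove 2 from row 2 of P and reverse-bump: 2 enters row 1 and ejects 1. So w(3) = 1. P is now [[2, 5]].
Step i=2: Q has 2 at row 1, column 2; remove that cell from P, ejecting 5. So w(2) = 5. P is now [[2]].
Step i=1: Q has 1 at row 1, column 1; remove that cell from P, ejecting 2. So w(1) = 2. P is now [].

So w = 2 5 1 3 4.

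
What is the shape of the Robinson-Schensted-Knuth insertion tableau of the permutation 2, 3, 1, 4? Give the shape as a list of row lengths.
RSK row insertion gives P = [[1, 3, 4], [2]], which has shape [3, 1].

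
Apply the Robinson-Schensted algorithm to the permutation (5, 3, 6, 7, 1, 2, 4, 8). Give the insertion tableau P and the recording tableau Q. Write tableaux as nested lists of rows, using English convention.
P = [[1, 2, 4, 8], [3, 6, 7], [5]], Q = [[1, 3, 4, 8], [2, 6, 7], [5]]

Insert each entry of the permutation into P by Schensted row insertion, recording in Q the position of each new cell.

Insert 5: appended to row 1. P = [[5]].
Insert 3: 3 bumps 5 from row 1; 5 starts row 2. P = [[3], [5]].
Insert 6: appended to row 1. P = [[3, 6], [5]].
Insert 7: appended to row 1. P = [[3, 6, 7], [5]].
Insert 1: 1 bumps 3 from row 1; 3 bumps 5 from row 2; 5 starts row 3. P = [[1, 6, 7], [3], [5]].
Insert 2: 2 bumps 6 from row 1; 6 appends to row 2. P = [[1, 2, 7], [3, 6], [5]].
Insert 4: 4 bumps 7 from row 1; 7 appends to row 2. P = [[1, 2, 4], [3, 6, 7], [5]].
Insert 8: appended to row 1. P = [[1, 2, 4, 8], [3, 6, 7], [5]].

So P = [[1, 2, 4, 8], [3, 6, 7], [5]], Q = [[1, 3, 4, 8], [2, 6, 7], [5]].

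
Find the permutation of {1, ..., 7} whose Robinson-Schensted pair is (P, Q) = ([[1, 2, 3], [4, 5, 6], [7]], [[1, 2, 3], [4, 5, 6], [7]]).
Reverse the RSK construction: for i from n down to 1, find the cell of Q containing i, remove the entry at that cell from P, and reverse-bump it up through P; the value ejected from row 1 is w(i).

Step i=7: Q has 7 at row 3, column 1; remove 7 from row 3 of P and reverse-bump: 7 enters row 2 and ejects 6; 6 enters row 1 and ejects 3. So w(7) = 3. P is now [[1, 2, 6], [4, 5, 7]].
Step i=6: Q has 6 at row 2, column 3; remove 7 from row 2 of P and reverse-bump: 7 enters row 1 and ejects 6. So w(6) = 6. P is now [[1, 2, 7], [4, 5]].
Step i=5: Q has 5 at row 2, column 2; remove 5 from row 2 of P and reverse-bump: 5 enters row 1 and ejects 2. So w(5) = 2. P is now [[1, 5, 7], [4]].
Step i=4: Q has 4 at row 2, column 1; remove 4 from row 2 of P and reverse-bump: 4 enters row 1 and ejects 1. So w(4) = 1. P is now [[4, 5, 7]].
Step i=3: Q has 3 at row 1, column 3; remove that cell from P, ejecting 7. So w(3) = 7. P is now [[4, 5]].
Step i=2: Q has 2 at row 1, column 2; remove that cell from P, ejecting 5. So w(2) = 5. P is now [[4]].
Step i=1: Q has 1 at row 1, column 1; remove that cell from P, ejecting 4. So w(1) = 4. P is now [].

So w = 4 5 7 1 2 6 3.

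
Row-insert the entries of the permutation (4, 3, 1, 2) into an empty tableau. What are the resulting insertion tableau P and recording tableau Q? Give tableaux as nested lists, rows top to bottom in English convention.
Insert each entry of the permutation into P by Schensted row insertion, recording in Q the position of each new cell.

Insert 4: appended to row 1. P = [[4]].
Insert 3: 3 bumps 4 from row 1; 4 starts row 2. P = [[3], [4]].
Insert 1: 1 bumps 3 from row 1; 3 bumps 4 from row 2; 4 starts row 3. P = [[1], [3], [4]].
Insert 2: appended to row 1. P = [[1, 2], [3], [4]].

So P = [[1, 2], [3], [4]], Q = [[1, 4], [2], [3]].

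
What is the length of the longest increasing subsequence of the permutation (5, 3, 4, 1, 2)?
2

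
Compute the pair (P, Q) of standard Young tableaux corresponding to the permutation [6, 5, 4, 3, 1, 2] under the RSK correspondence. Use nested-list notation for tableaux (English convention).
P = [[1, 2], [3], [4], [5], [6]], Q = [[1, 6], [2], [3], [4], [5]]

Insert each entry of the permutation into P by Schensted row insertion, recording in Q the position of each new cell.

Insert 6: appended to row 1. P = [[6]].
Insert 5: 5 bumps 6 from row 1; 6 starts row 2. P = [[5], [6]].
Insert 4: 4 bumps 5 from row 1; 5 bumps 6 from row 2; 6 starts row 3. P = [[4], [5], [6]].
Insert 3: 3 bumps 4 from row 1; 4 bumps 5 from row 2; 5 bumps 6 from row 3; 6 starts row 4. P = [[3], [4], [5], [6]].
Insert 1: 1 bumps 3 from row 1; 3 bumps 4 from row 2; 4 bumps 5 from row 3; 5 bumps 6 from row 4; 6 starts row 5. P = [[1], [3], [4], [5], [6]].
Insert 2: appended to row 1. P = [[1, 2], [3], [4], [5], [6]].

So P = [[1, 2], [3], [4], [5], [6]], Q = [[1, 6], [2], [3], [4], [5]].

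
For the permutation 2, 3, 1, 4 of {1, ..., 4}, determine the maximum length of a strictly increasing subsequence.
3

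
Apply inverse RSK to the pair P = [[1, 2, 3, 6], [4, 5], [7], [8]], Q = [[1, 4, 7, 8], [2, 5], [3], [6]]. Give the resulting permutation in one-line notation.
Reverse the RSK construction: for i from n down to 1, find the cell of Q containing i, remove the entry at that cell from P, and reverse-bump it up through P; the value ejected from row 1 is w(i).

Step i=8: Q has 8 at row 1, column 4; remove that cell from P, ejecting 6. So w(8) = 6. P is now [[1, 2, 3], [4, 5], [7], [8]].
Step i=7: Q has 7 at row 1, column 3; remove that cell from P, ejecting 3. So w(7) = 3. P is now [[1, 2], [4, 5], [7], [8]].
Step i=6: Q has 6 at row 4, column 1; remove 8 from row 4 of P and reverse-bump: 8 enters row 3 and ejects 7; 7 enters row 2 and ejects 5; 5 enters row 1 and ejects 2. So w(6) = 2. P is now [[1, 5], [4, 7], [8]].
Step i=5: Q has 5 at row 2, column 2; remove 7 from row 2 of P and reverse-bump: 7 enters row 1 and ejects 5. So w(5) = 5. P is now [[1, 7], [4], [8]].
Step i=4: Q has 4 at row 1, column 2; remove that cell from P, ejecting 7. So w(4) = 7. P is now [[1], [4], [8]].
Step i=3: Q has 3 at row 3, column 1; remove 8 from row 3 of P and reverse-bump: 8 enters row 2 and ejects 4; 4 enters row 1 and ejects 1. So w(3) = 1. P is now [[4], [8]].
Step i=2: Q has 2 at row 2, column 1; remove 8 from row 2 of P and reverse-bump: 8 enters row 1 and ejects 4. So w(2) = 4. P is now [[8]].
Step i=1: Q has 1 at row 1, column 1; remove that cell from P, ejecting 8. So w(1) = 8. P is now [].

So w = 8 4 1 7 5 2 3 6.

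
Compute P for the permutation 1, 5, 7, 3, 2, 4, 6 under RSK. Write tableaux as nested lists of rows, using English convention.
After inserting 1: P = [[1]].
After inserting 5: P = [[1, 5]].
After inserting 7: P = [[1, 5, 7]].
After inserting 3: P = [[1, 3, 7], [5]].
After inserting 2: P = [[1, 2, 7], [3], [5]].
After inserting 4: P = [[1, 2, 4], [3, 7], [5]].
After inserting 6: P = [[1, 2, 4, 6], [3, 7], [5]].

So P = [[1, 2, 4, 6], [3, 7], [5]].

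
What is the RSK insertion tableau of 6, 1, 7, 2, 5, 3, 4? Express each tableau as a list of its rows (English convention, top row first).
Insert 6: appended to row 1. P = [[6]].
Insert 1: 1 bumps 6 from row 1; 6 starts row 2. P = [[1], [6]].
Insert 7: appended to row 1. P = [[1, 7], [6]].
Insert 2: 2 bumps 7 from row 1; 7 appends to row 2. P = [[1, 2], [6, 7]].
Insert 5: appended to row 1. P = [[1, 2, 5], [6, 7]].
Insert 3: 3 bumps 5 from row 1; 5 bumps 6 from row 2; 6 starts row 3. P = [[1, 2, 3], [5, 7], [6]].
Insert 4: appended to row 1. P = [[1, 2, 3, 4], [5, 7], [6]].

So P = [[1, 2, 3, 4], [5, 7], [6]].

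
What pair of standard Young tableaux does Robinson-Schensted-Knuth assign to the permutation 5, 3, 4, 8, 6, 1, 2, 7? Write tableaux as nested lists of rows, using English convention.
Insert each entry of the permutation into P by Schensted row insertion, recording in Q the position of each new cell.

Insert 5: appended to row 1. P = [[5]].
Insert 3: 3 bumps 5 from row 1; 5 starts row 2. P = [[3], [5]].
Insert 4: appended to row 1. P = [[3, 4], [5]].
Insert 8: appended to row 1. P = [[3, 4, 8], [5]].
Insert 6: 6 bumps 8 from row 1; 8 appends to row 2. P = [[3, 4, 6], [5, 8]].
Insert 1: 1 bumps 3 from row 1; 3 bumps 5 from row 2; 5 starts row 3. P = [[1, 4, 6], [3, 8], [5]].
Insert 2: 2 bumps 4 from row 1; 4 bumps 8 from row 2; 8 appends to row 3. P = [[1, 2, 6], [3, 4], [5, 8]].
Insert 7: appended to row 1. P = [[1, 2, 6, 7], [3, 4], [5, 8]].

So P = [[1, 2, 6, 7], [3, 4], [5, 8]], Q = [[1, 3, 4, 8], [2, 5], [6, 7]].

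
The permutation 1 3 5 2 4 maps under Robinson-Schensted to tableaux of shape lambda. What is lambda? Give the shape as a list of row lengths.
[3, 2]

Row-insert each entry into an empty tableau.

After inserting 1: P = [[1]].
After inserting 3: P = [[1, 3]].
After inserting 5: P = [[1, 3, 5]].
After inserting 2: P = [[1, 2, 5], [3]].
After inserting 4: P = [[1, 2, 4], [3, 5]].

The final insertion tableau P = [[1, 2, 4], [3, 5]] has shape [3, 2].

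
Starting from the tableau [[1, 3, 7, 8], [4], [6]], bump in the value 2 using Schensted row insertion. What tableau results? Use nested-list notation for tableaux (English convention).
[[1, 2, 7, 8], [3], [4], [6]]

In row 1, 2 replaces 3 (the leftmost entry greater than 2); 3 is bumped to row 2. In row 2, 3 replaces 4 (the leftmost entry greater than 3); 4 is bumped to row 3. In row 3, 4 replaces 6 (the leftmost entry greater than 4); 6 is bumped to row 4. 6 starts a new row 4. The new tableau is [[1, 2, 7, 8], [3], [4], [6]].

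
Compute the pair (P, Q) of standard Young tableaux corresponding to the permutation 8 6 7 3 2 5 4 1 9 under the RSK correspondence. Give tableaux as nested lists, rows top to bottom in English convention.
P = [[1, 4, 9], [2, 5], [3, 7], [6], [8]], Q = [[1, 3, 9], [2, 6], [4, 7], [5], [8]]

Insert each entry of the permutation into P by Schensted row insertion, recording in Q the position of each new cell.

Insert 8: appended to row 1. P = [[8]], Q = [[1]].
Insert 6: 6 bumps 8 from row 1; 8 starts row 2. P = [[6], [8]], Q = [[1], [2]].
Insert 7: appended to row 1. P = [[6, 7], [8]], Q = [[1, 3], [2]].
Insert 3: 3 bumps 6 from row 1; 6 bumps 8 from row 2; 8 starts row 3. P = [[3, 7], [6], [8]], Q = [[1, 3], [2], [4]].
Insert 2: 2 bumps 3 from row 1; 3 bumps 6 from row 2; 6 bumps 8 from row 3; 8 starts row 4. P = [[2, 7], [3], [6], [8]], Q = [[1, 3], [2], [4], [5]].
Insert 5: 5 bumps 7 from row 1; 7 appends to row 2. P = [[2, 5], [3, 7], [6], [8]], Q = [[1, 3], [2, 6], [4], [5]].
Insert 4: 4 bumps 5 from row 1; 5 bumps 7 from row 2; 7 appends to row 3. P = [[2, 4], [3, 5], [6, 7], [8]], Q = [[1, 3], [2, 6], [4, 7], [5]].
Insert 1: 1 bumps 2 from row 1; 2 bumps 3 from row 2; 3 bumps 6 from row 3; 6 bumps 8 from row 4; 8 starts row 5. P = [[1, 4], [2, 5], [3, 7], [6], [8]], Q = [[1, 3], [2, 6], [4, 7], [5], [8]].
Insert 9: appended to row 1. P = [[1, 4, 9], [2, 5], [3, 7], [6], [8]], Q = [[1, 3, 9], [2, 6], [4, 7], [5], [8]].

So P = [[1, 4, 9], [2, 5], [3, 7], [6], [8]], Q = [[1, 3, 9], [2, 6], [4, 7], [5], [8]].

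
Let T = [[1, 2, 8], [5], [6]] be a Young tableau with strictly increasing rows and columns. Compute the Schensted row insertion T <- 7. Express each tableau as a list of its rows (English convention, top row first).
[[1, 2, 7], [5, 8], [6]]

In row 1, 7 replaces 8 (the leftmost entry greater than 7); 8 is bumped to row 2. 8 is appended to row 2. The new tableau is [[1, 2, 7], [5, 8], [6]].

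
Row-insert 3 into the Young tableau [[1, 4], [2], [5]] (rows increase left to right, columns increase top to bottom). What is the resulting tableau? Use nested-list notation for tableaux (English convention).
[[1, 3], [2, 4], [5]]

In row 1, 3 replaces 4 (the leftmost entry greater than 3); 4 is bumped to row 2. 4 is appended to row 2. The new tableau is [[1, 3], [2, 4], [5]].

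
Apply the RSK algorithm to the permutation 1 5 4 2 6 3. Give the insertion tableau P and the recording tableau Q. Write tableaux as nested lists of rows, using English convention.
Insert each entry of the permutation into P by Schensted row insertion, recording in Q the position of each new cell.

Insert 1: appended to row 1. P = [[1]].
Insert 5: appended to row 1. P = [[1, 5]].
Insert 4: 4 bumps 5 from row 1; 5 starts row 2. P = [[1, 4], [5]].
Insert 2: 2 bumps 4 from row 1; 4 bumps 5 from row 2; 5 starts row 3. P = [[1, 2], [4], [5]].
Insert 6: appended to row 1. P = [[1, 2, 6], [4], [5]].
Insert 3: 3 bumps 6 from row 1; 6 appends to row 2. P = [[1, 2, 3], [4, 6], [5]].

So P = [[1, 2, 3], [4, 6], [5]], Q = [[1, 2, 5], [3, 6], [4]].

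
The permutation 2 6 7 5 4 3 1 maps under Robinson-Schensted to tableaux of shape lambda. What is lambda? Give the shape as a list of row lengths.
Row-insert each entry into an empty tableau.

After inserting 2: P = [[2]].
After inserting 6: P = [[2, 6]].
After inserting 7: P = [[2, 6, 7]].
After inserting 5: P = [[2, 5, 7], [6]].
After inserting 4: P = [[2, 4, 7], [5], [6]].
After inserting 3: P = [[2, 3, 7], [4], [5], [6]].
After inserting 1: P = [[1, 3, 7], [2], [4], [5], [6]].

The final insertion tableau P = [[1, 3, 7], [2], [4], [5], [6]] has shape [3, 1, 1, 1, 1].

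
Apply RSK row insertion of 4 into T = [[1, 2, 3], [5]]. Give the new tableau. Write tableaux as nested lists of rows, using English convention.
[[1, 2, 3, 4], [5]]

4 is larger than every entry of row 1, so it is appended to row 1. The new tableau is [[1, 2, 3, 4], [5]].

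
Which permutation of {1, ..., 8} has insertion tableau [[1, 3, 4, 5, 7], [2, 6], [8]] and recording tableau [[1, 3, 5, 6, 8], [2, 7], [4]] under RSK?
Reverse the RSK construction: for i from n down to 1, find the cell of Q containing i, remove the entry at that cell from P, and reverse-bump it up through P; the value ejected from row 1 is w(i).

Step i=8: Q has 8 at row 1, column 5; remove that cell from P, ejecting 7. So w(8) = 7. P is now [[1, 3, 4, 5], [2, 6], [8]].
Step i=7: Q has 7 at row 2, column 2; remove 6 from row 2 of P and reverse-bump: 6 enters row 1 and ejects 5. So w(7) = 5. P is now [[1, 3, 4, 6], [2], [8]].
Step i=6: Q has 6 at row 1, column 4; remove that cell from P, ejecting 6. So w(6) = 6. P is now [[1, 3, 4], [2], [8]].
Step i=5: Q has 5 at row 1, column 3; remove that cell from P, ejecting 4. So w(5) = 4. P is now [[1, 3], [2], [8]].
Step i=4: Q has 4 at row 3, column 1; remove 8 from row 3 of P and reverse-bump: 8 enters row 2 and ejects 2; 2 enters row 1 and ejects 1. So w(4) = 1. P is now [[2, 3], [8]].
Step i=3: Q has 3 at row 1, column 2; remove that cell from P, ejecting 3. So w(3) = 3. P is now [[2], [8]].
Step i=2: Q has 2 at row 2, column 1; remove 8 from row 2 of P and reverse-bump: 8 enters row 1 and ejects 2. So w(2) = 2. P is now [[8]].
Step i=1: Q has 1 at row 1, column 1; remove that cell from P, ejecting 8. So w(1) = 8. P is now [].

So w = 8 2 3 1 4 6 5 7.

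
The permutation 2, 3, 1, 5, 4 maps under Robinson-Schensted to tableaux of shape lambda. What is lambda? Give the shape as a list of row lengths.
Row-insert each entry into an empty tableau.

After inserting 2: P = [[2]].
After inserting 3: P = [[2, 3]].
After inserting 1: P = [[1, 3], [2]].
After inserting 5: P = [[1, 3, 5], [2]].
After inserting 4: P = [[1, 3, 4], [2, 5]].

The final insertion tableau P = [[1, 3, 4], [2, 5]] has shape [3, 2].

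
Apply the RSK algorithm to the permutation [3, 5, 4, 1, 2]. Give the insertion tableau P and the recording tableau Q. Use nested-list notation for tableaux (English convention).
Insert each entry of the permutation into P by Schensted row insertion, recording in Q the position of each new cell.

Insert 3: appended to row 1. P = [[3]].
Insert 5: appended to row 1. P = [[3, 5]].
Insert 4: 4 bumps 5 from row 1; 5 starts row 2. P = [[3, 4], [5]].
Insert 1: 1 bumps 3 from row 1; 3 bumps 5 from row 2; 5 starts row 3. P = [[1, 4], [3], [5]].
Insert 2: 2 bumps 4 from row 1; 4 appends to row 2. P = [[1, 2], [3, 4], [5]].

So P = [[1, 2], [3, 4], [5]], Q = [[1, 2], [3, 5], [4]].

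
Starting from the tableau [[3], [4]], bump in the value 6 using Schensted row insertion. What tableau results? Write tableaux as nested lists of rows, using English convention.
6 is larger than every entry of row 1, so it is appended to row 1. The new tableau is [[3, 6], [4]].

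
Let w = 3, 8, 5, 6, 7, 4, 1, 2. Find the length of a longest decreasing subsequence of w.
4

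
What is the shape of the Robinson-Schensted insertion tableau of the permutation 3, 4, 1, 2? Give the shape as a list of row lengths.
[2, 2]

Row-insert each entry into an empty tableau.

After inserting 3: P = [[3]].
After inserting 4: P = [[3, 4]].
After inserting 1: P = [[1, 4], [3]].
After inserting 2: P = [[1, 2], [3, 4]].

The final insertion tableau P = [[1, 2], [3, 4]] has shape [2, 2].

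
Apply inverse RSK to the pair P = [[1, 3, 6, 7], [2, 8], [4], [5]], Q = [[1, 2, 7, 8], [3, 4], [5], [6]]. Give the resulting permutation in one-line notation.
5 8 2 4 3 1 6 7

Reverse the RSK construction: for i from n down to 1, find the cell of Q containing i, remove the entry at that cell from P, and reverse-bump it up through P; the value ejected from row 1 is w(i).

Step i=8: Q has 8 at row 1, column 4; remove that cell from P, ejecting 7. So w(8) = 7. P is now [[1, 3, 6], [2, 8], [4], [5]].
Step i=7: Q has 7 at row 1, column 3; remove that cell from P, ejecting 6. So w(7) = 6. P is now [[1, 3], [2, 8], [4], [5]].
Step i=6: Q has 6 at row 4, column 1; remove 5 from row 4 of P and reverse-bump: 5 enters row 3 and ejects 4; 4 enters row 2 and ejects 2; 2 enters row 1 and ejects 1. So w(6) = 1. P is now [[2, 3], [4, 8], [5]].
Step i=5: Q has 5 at row 3, column 1; remove 5 from row 3 of P and reverse-bump: 5 enters row 2 and ejects 4; 4 enters row 1 and ejects 3. So w(5) = 3. P is now [[2, 4], [5, 8]].
Step i=4: Q has 4 at row 2, column 2; remove 8 from row 2 of P and reverse-bump: 8 enters row 1 and ejects 4. So w(4) = 4. P is now [[2, 8], [5]].
Step i=3: Q has 3 at row 2, column 1; remove 5 from row 2 of P and reverse-bump: 5 enters row 1 and ejects 2. So w(3) = 2. P is now [[5, 8]].
Step i=2: Q has 2 at row 1, column 2; remove that cell from P, ejecting 8. So w(2) = 8. P is now [[5]].
Step i=1: Q has 1 at row 1, column 1; remove that cell from P, ejecting 5. So w(1) = 5. P is now [].

So w = 5 8 2 4 3 1 6 7.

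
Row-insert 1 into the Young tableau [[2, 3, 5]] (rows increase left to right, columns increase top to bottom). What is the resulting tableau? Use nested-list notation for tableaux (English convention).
[[1, 3, 5], [2]]

In row 1, 1 replaces 2 (the leftmost entry greater than 1); 2 is bumped to row 2. 2 starts a new row 2. The new tableau is [[1, 3, 5], [2]].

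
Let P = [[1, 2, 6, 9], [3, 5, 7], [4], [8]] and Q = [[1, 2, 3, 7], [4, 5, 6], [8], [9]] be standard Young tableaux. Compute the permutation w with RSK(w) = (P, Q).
Reverse the RSK construction: for i from n down to 1, find the cell of Q containing i, remove the entry at that cell from P, and reverse-bump it up through P; the value ejected from row 1 is w(i).

Step i=9: Q has 9 at row 4, column 1; remove 8 from row 4 of P and reverse-bump: 8 enters row 3 and ejects 4; 4 enters row 2 and ejects 3; 3 enters row 1 and ejects 2. So w(9) = 2. P is now [[1, 3, 6, 9], [4, 5, 7], [8]].
Step i=8: Q has 8 at row 3, column 1; remove 8 from row 3 of P and reverse-bump: 8 enters row 2 and ejects 7; 7 enters row 1 and ejects 6. So w(8) = 6. P is now [[1, 3, 7, 9], [4, 5, 8]].
Step i=7: Q has 7 at row 1, column 4; remove that cell from P, ejecting 9. So w(7) = 9. P is now [[1, 3, 7], [4, 5, 8]].
Step i=6: Q has 6 at row 2, column 3; remove 8 from row 2 of P and reverse-bump: 8 enters row 1 and ejects 7. So w(6) = 7. P is now [[1, 3, 8], [4, 5]].
Step i=5: Q has 5 at row 2, column 2; remove 5 from row 2 of P and reverse-bump: 5 enters row 1 and ejects 3. So w(5) = 3. P is now [[1, 5, 8], [4]].
Step i=4: Q has 4 at row 2, column 1; remove 4 from row 2 of P and reverse-bump: 4 enters row 1 and ejects 1. So w(4) = 1. P is now [[4, 5, 8]].
Step i=3: Q has 3 at row 1, column 3; remove that cell from P, ejecting 8. So w(3) = 8. P is now [[4, 5]].
Step i=2: Q has 2 at row 1, column 2; remove that cell from P, ejecting 5. So w(2) = 5. P is now [[4]].
Step i=1: Q has 1 at row 1, column 1; remove that cell from P, ejecting 4. So w(1) = 4. P is now [].

So w = 4 5 8 1 3 7 9 6 2.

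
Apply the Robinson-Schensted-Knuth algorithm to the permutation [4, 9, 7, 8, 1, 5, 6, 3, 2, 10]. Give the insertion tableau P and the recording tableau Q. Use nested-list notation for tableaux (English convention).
Insert each entry of the permutation into P by Schensted row insertion, recording in Q the position of each new cell.

Insert 4: appended to row 1. P = [[4]].
Insert 9: appended to row 1. P = [[4, 9]].
Insert 7: 7 bumps 9 from row 1; 9 starts row 2. P = [[4, 7], [9]].
Insert 8: appended to row 1. P = [[4, 7, 8], [9]].
Insert 1: 1 bumps 4 from row 1; 4 bumps 9 from row 2; 9 starts row 3. P = [[1, 7, 8], [4], [9]].
Insert 5: 5 bumps 7 from row 1; 7 appends to row 2. P = [[1, 5, 8], [4, 7], [9]].
Insert 6: 6 bumps 8 from row 1; 8 appends to row 2. P = [[1, 5, 6], [4, 7, 8], [9]].
Insert 3: 3 bumps 5 from row 1; 5 bumps 7 from row 2; 7 bumps 9 from row 3; 9 starts row 4. P = [[1, 3, 6], [4, 5, 8], [7], [9]].
Insert 2: 2 bumps 3 from row 1; 3 bumps 4 from row 2; 4 bumps 7 from row 3; 7 bumps 9 from row 4; 9 starts row 5. P = [[1, 2, 6], [3, 5, 8], [4], [7], [9]].
Insert 10: appended to row 1. P = [[1, 2, 6, 10], [3, 5, 8], [4], [7], [9]].

So P = [[1, 2, 6, 10], [3, 5, 8], [4], [7], [9]], Q = [[1, 2, 4, 10], [3, 6, 7], [5], [8], [9]].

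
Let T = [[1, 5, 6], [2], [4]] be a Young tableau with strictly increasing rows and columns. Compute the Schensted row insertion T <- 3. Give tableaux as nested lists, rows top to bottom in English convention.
In row 1, 3 replaces 5 (the leftmost entry greater than 3); 5 is bumped to row 2. 5 is appended to row 2. The new tableau is [[1, 3, 6], [2, 5], [4]].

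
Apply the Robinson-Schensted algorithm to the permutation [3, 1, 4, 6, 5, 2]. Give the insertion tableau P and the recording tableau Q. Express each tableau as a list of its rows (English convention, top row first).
P = [[1, 2, 5], [3, 4], [6]], Q = [[1, 3, 4], [2, 5], [6]]

Insert each entry of the permutation into P by Schensted row insertion, recording in Q the position of each new cell.

Insert 3: appended to row 1. P = [[3]].
Insert 1: 1 bumps 3 from row 1; 3 starts row 2. P = [[1], [3]].
Insert 4: appended to row 1. P = [[1, 4], [3]].
Insert 6: appended to row 1. P = [[1, 4, 6], [3]].
Insert 5: 5 bumps 6 from row 1; 6 appends to row 2. P = [[1, 4, 5], [3, 6]].
Insert 2: 2 bumps 4 from row 1; 4 bumps 6 from row 2; 6 starts row 3. P = [[1, 2, 5], [3, 4], [6]].

So P = [[1, 2, 5], [3, 4], [6]], Q = [[1, 3, 4], [2, 5], [6]].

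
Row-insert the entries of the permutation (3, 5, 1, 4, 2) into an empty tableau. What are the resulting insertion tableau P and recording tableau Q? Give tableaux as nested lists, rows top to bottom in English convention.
P = [[1, 2], [3, 4], [5]], Q = [[1, 2], [3, 4], [5]]

Insert each entry of the permutation into P by Schensted row insertion, recording in Q the position of each new cell.

Insert 3: appended to row 1. P = [[3]].
Insert 5: appended to row 1. P = [[3, 5]].
Insert 1: 1 bumps 3 from row 1; 3 starts row 2. P = [[1, 5], [3]].
Insert 4: 4 bumps 5 from row 1; 5 appends to row 2. P = [[1, 4], [3, 5]].
Insert 2: 2 bumps 4 from row 1; 4 bumps 5 from row 2; 5 starts row 3. P = [[1, 2], [3, 4], [5]].

So P = [[1, 2], [3, 4], [5]], Q = [[1, 2], [3, 4], [5]].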